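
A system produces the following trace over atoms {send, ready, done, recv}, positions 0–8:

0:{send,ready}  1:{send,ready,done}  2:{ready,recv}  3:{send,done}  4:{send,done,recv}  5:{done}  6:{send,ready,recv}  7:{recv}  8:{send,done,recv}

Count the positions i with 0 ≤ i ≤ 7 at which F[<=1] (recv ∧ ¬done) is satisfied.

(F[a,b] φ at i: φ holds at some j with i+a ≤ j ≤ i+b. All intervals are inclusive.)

5

Evaluate at each i in [0,7]:
  i=0: ✗ (none in [0,1])
  i=1: ✓ (witness j=2)
  i=2: ✓ (witness j=2)
  i=3: ✗ (none in [3,4])
  i=4: ✗ (none in [4,5])
  i=5: ✓ (witness j=6)
  i=6: ✓ (witness j=6)
  i=7: ✓ (witness j=7)
Positions where it holds: {1, 2, 5, 6, 7} → 5.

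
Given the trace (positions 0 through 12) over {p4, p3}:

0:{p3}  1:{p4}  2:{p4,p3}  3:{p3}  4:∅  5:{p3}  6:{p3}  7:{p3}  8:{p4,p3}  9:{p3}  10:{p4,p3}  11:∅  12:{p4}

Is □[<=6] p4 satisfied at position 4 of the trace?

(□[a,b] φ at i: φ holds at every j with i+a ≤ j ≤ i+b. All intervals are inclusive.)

Check p4 at every j in [4,10]:
  j=4: false
  j=5: false
  j=6: false
  j=7: false
  j=8: true
  j=9: false
  j=10: true
Fails at j=4 → formula fails.

False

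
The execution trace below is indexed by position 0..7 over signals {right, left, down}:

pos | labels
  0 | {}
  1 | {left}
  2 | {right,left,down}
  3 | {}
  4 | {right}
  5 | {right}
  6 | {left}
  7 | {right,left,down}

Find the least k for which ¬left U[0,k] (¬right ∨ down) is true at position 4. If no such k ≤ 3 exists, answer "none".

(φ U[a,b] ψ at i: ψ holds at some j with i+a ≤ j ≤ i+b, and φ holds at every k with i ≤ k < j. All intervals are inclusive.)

2

Need earliest j ≥ 4 with (¬right ∨ down), and ¬left at every k in [4,j-1].
  j=4: rhs fails.
  j=5: rhs fails.
  j=6: rhs holds; lhs holds on [4,5]. k = 2.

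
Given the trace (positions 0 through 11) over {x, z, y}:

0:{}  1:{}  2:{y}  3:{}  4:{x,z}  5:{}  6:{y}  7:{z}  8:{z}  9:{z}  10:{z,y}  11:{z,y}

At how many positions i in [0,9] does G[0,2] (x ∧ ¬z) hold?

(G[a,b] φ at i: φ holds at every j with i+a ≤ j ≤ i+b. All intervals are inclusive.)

0

Evaluate at each i in [0,9]:
  i=0: ✗ (fails at j=0)
  i=1: ✗ (fails at j=1)
  i=2: ✗ (fails at j=2)
  i=3: ✗ (fails at j=3)
  i=4: ✗ (fails at j=4)
  i=5: ✗ (fails at j=5)
  i=6: ✗ (fails at j=6)
  i=7: ✗ (fails at j=7)
  i=8: ✗ (fails at j=8)
  i=9: ✗ (fails at j=9)
Positions where it holds: {} → 0.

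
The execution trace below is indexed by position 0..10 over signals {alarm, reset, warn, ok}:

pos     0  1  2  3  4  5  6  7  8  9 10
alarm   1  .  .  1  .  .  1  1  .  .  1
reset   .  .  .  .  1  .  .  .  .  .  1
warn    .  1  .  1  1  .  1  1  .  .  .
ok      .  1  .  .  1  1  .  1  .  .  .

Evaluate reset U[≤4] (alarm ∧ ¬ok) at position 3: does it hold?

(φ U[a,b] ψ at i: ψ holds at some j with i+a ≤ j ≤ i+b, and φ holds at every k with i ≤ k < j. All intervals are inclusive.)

Need some j in [3,7] with (alarm ∧ ¬ok), and reset at every k in [3,j-1].
  j=3: (alarm ∧ ¬ok) holds; no prefix to check → satisfied.

True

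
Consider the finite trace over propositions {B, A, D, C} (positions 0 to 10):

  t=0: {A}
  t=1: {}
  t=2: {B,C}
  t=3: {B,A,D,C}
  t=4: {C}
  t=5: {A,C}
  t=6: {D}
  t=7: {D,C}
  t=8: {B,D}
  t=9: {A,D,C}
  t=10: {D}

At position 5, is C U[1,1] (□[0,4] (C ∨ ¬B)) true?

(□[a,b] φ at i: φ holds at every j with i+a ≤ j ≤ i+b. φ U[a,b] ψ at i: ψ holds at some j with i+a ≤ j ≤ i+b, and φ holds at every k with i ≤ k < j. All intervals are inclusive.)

Need some j in [6,6] with □[0,4] (C ∨ ¬B), and C at every k in [5,j-1].
  j=6: □[0,4] (C ∨ ¬B) — fails at 8.
No j in the window works → until fails.

No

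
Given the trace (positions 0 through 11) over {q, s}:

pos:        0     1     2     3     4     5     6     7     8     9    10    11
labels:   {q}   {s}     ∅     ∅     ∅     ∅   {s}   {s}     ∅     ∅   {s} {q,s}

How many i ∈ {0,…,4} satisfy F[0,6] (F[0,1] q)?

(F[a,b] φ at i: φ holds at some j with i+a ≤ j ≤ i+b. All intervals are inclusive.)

Evaluate at each i in [0,4]:
  i=0: ✓ (witness j=0)
  i=1: ✗ (none in [1,7])
  i=2: ✗ (none in [2,8])
  i=3: ✗ (none in [3,9])
  i=4: ✓ (witness j=10)
Positions where it holds: {0, 4} → 2.

2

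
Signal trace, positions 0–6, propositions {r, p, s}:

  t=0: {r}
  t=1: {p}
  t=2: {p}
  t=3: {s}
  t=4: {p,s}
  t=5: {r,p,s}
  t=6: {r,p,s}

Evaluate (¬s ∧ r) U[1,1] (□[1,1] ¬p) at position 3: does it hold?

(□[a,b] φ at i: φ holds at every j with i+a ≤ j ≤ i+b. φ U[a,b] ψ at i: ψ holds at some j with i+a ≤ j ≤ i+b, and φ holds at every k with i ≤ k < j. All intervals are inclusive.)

Need some j in [4,4] with □[1,1] ¬p, and (¬s ∧ r) at every k in [3,j-1].
  j=4: □[1,1] ¬p — fails at 5.
No j in the window works → until fails.

Does not hold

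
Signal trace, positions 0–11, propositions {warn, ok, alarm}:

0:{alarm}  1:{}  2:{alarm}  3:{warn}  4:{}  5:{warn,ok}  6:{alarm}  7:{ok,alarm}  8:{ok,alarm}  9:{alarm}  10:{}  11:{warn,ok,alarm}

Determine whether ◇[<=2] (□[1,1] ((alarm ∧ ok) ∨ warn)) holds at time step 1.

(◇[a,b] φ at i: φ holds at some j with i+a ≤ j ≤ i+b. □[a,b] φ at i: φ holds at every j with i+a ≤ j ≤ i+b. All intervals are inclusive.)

True

Check □[1,1] ((alarm ∧ ok) ∨ warn) at each j in [1,3]:
  j=1: fails at 2
  j=2: holds on [3,3]
  j=3: fails at 4
Found at j=2 → formula holds.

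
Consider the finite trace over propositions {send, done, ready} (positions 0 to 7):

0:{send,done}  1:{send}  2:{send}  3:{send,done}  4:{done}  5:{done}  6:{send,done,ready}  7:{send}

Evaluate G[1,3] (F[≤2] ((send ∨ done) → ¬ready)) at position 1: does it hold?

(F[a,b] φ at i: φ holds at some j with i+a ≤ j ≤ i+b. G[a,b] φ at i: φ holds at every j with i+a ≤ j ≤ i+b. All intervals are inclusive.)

True

Check F[≤2] ((send ∨ done) → ¬ready) at every j in [2,4]:
  j=2: holds (witness at 2)
  j=3: holds (witness at 3)
  j=4: holds (witness at 4)
All positions satisfy it → formula holds.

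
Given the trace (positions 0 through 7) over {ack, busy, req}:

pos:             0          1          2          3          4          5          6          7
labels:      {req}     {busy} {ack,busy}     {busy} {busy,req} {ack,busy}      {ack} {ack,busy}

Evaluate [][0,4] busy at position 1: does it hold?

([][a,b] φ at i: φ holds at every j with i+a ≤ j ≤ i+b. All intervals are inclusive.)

Check busy at every j in [1,5]:
  j=1: true
  j=2: true
  j=3: true
  j=4: true
  j=5: true
All positions satisfy it → formula holds.

Holds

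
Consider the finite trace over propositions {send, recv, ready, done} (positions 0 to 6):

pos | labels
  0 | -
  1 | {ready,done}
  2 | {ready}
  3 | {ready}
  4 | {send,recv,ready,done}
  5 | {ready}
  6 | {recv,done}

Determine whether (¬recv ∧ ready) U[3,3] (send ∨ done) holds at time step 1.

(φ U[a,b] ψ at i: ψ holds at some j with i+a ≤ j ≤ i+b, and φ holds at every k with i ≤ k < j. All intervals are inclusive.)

Need some j in [4,4] with (send ∨ done), and (¬recv ∧ ready) at every k in [1,j-1].
  j=4: (send ∨ done) holds; (¬recv ∧ ready) holds at every k in [1,3] → satisfied.

Holds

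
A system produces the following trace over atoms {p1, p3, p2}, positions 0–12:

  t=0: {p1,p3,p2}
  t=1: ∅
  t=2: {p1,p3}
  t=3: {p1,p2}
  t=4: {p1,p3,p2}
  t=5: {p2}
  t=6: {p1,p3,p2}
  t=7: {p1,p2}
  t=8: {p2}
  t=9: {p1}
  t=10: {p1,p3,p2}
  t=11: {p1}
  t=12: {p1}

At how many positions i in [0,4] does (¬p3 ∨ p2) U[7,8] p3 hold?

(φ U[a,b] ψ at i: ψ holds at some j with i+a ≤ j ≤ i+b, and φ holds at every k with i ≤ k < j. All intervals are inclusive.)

Evaluate at each i in [0,4]:
  i=0: ✗ (no rhs in [7,8])
  i=1: ✗ (no rhs in [8,9])
  i=2: ✗ (lhs fails at k=2 before rhs at j=10)
  i=3: ✓ (rhs at j=10; lhs holds on [3,9])
  i=4: ✗ (no rhs in [11,12])
Positions where it holds: {3} → 1.

1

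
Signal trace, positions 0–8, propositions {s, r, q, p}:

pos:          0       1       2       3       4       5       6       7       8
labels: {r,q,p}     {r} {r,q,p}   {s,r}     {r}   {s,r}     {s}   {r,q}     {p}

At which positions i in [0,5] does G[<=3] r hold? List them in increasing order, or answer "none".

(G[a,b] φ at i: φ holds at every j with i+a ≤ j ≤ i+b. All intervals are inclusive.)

Evaluate at each i in [0,5]:
  i=0: ✓ (all of [0,3])
  i=1: ✓ (all of [1,4])
  i=2: ✓ (all of [2,5])
  i=3: ✗ (fails at j=6)
  i=4: ✗ (fails at j=6)
  i=5: ✗ (fails at j=6)

0, 1, 2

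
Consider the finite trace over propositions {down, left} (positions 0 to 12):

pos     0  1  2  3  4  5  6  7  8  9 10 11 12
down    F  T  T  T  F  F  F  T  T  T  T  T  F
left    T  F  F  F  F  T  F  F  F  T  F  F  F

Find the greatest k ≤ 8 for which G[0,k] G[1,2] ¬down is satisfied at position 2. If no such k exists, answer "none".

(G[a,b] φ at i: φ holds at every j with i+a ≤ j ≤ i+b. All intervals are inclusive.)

G[1,2] ¬down must hold from j=2 onward; find where it first fails.
  j=2: fails → no k works.

none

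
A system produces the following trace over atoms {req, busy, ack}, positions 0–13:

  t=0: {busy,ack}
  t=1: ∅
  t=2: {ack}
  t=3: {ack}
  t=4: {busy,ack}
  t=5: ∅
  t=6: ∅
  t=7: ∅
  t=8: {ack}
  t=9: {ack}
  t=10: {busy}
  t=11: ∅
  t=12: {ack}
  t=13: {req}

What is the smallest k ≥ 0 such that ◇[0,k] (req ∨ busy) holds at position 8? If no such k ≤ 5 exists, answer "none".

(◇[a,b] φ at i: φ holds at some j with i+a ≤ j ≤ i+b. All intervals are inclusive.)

Scan j = 8,9,… for (req ∨ busy):
  j=8: fails
  j=9: fails
  j=10: holds
First hit at j=10, so smallest k = 10-8 = 2.

2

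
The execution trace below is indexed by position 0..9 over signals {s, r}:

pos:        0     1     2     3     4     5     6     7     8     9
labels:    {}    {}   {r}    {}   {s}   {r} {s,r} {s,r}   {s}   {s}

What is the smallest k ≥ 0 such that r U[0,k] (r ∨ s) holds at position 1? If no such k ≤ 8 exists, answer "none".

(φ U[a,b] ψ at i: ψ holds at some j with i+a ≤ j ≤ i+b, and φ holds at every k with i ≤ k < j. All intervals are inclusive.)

Need earliest j ≥ 1 with (r ∨ s), and r at every k in [1,j-1].
  j=1: rhs fails.
  j=2: rhs holds but lhs fails at k=1.
  j=3: rhs fails.
  j=4: rhs holds but lhs fails at k=1.
  j=5: rhs holds but lhs fails at k=1.
  j=6: rhs holds but lhs fails at k=1.
  j=7: rhs holds but lhs fails at k=1.
  j=8: rhs holds but lhs fails at k=1.
  j=9: rhs holds but lhs fails at k=1.
No witness within the range → none.

none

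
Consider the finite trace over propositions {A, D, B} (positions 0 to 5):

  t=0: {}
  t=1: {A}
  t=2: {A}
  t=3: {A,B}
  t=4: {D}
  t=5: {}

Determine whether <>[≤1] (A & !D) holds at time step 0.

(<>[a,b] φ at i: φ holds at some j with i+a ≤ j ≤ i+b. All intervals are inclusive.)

Check (A & !D) at each j in [0,1]:
  j=0: false
  j=1: true
Found at j=1 → formula holds.

Yes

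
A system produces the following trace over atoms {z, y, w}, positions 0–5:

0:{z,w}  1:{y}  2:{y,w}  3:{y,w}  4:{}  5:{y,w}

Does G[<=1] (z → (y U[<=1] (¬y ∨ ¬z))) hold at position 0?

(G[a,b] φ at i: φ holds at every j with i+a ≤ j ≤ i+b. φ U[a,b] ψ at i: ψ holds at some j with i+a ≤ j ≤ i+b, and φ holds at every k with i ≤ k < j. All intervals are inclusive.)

Check (z → (y U[<=1] (¬y ∨ ¬z))) at every j in [0,1]:
  j=0: antecedent true; consequent holds → ✓
  j=1: antecedent false → ✓
All positions satisfy it → formula holds.

Yes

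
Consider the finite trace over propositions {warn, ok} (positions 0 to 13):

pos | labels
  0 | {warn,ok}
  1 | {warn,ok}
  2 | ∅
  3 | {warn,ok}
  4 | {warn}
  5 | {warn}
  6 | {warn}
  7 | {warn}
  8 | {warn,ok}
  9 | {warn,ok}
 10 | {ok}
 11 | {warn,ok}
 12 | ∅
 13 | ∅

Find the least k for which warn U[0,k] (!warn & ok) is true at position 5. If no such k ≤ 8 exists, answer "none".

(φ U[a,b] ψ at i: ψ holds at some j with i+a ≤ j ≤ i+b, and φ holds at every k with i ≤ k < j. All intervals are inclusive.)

5

Need earliest j ≥ 5 with (!warn & ok), and warn at every k in [5,j-1].
  j=5: rhs fails.
  j=6: rhs fails.
  j=7: rhs fails.
  j=8: rhs fails.
  j=9: rhs fails.
  j=10: rhs holds; lhs holds on [5,9]. k = 5.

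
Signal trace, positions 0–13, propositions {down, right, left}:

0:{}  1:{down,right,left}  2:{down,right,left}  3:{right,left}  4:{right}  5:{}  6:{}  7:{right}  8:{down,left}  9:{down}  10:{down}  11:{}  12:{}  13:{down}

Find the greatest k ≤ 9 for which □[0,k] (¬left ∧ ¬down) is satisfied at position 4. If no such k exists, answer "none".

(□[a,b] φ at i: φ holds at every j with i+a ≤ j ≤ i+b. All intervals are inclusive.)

(¬left ∧ ¬down) must hold from j=4 onward; find where it first fails.
  j=4: holds
  j=5: holds
  j=6: holds
  j=7: holds
  j=8: fails
Holds on [4,7], so largest k = 3.

3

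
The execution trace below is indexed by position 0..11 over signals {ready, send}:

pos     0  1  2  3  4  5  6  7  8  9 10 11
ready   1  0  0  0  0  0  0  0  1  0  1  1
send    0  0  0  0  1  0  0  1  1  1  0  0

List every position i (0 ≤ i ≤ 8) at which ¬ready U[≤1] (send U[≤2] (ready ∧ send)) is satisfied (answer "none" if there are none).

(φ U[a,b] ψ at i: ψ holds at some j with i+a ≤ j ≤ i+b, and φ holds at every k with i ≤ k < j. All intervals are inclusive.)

Evaluate at each i in [0,8]:
  i=0: ✗ (no rhs in [0,1])
  i=1: ✗ (no rhs in [1,2])
  i=2: ✗ (no rhs in [2,3])
  i=3: ✗ (no rhs in [3,4])
  i=4: ✗ (no rhs in [4,5])
  i=5: ✗ (no rhs in [5,6])
  i=6: ✓ (rhs at j=7; lhs holds on [6,6])
  i=7: ✓ (rhs at j=7)
  i=8: ✓ (rhs at j=8)

6, 7, 8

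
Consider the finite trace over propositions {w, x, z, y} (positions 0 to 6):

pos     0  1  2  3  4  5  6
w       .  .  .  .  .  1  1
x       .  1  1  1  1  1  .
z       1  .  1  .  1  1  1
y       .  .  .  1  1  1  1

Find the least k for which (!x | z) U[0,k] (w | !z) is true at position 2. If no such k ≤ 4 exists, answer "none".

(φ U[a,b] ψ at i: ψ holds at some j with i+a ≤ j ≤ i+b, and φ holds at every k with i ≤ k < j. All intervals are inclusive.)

Need earliest j ≥ 2 with (w | !z), and (!x | z) at every k in [2,j-1].
  j=2: rhs fails.
  j=3: rhs holds; lhs holds on [2,2]. k = 1.

1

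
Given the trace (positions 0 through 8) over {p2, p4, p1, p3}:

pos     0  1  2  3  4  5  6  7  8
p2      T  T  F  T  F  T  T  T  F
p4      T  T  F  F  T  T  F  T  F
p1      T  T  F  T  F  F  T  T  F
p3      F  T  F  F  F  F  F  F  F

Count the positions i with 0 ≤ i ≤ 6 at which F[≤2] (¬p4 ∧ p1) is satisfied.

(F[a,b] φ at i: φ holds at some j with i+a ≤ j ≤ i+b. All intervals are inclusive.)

Evaluate at each i in [0,6]:
  i=0: ✗ (none in [0,2])
  i=1: ✓ (witness j=3)
  i=2: ✓ (witness j=3)
  i=3: ✓ (witness j=3)
  i=4: ✓ (witness j=6)
  i=5: ✓ (witness j=6)
  i=6: ✓ (witness j=6)
Positions where it holds: {1, 2, 3, 4, 5, 6} → 6.

6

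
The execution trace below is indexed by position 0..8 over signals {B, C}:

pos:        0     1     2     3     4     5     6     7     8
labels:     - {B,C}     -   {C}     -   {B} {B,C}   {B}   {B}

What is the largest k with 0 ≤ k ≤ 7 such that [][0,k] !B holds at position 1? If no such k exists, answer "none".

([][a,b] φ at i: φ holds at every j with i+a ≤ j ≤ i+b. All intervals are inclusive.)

none

!B must hold from j=1 onward; find where it first fails.
  j=1: fails → no k works.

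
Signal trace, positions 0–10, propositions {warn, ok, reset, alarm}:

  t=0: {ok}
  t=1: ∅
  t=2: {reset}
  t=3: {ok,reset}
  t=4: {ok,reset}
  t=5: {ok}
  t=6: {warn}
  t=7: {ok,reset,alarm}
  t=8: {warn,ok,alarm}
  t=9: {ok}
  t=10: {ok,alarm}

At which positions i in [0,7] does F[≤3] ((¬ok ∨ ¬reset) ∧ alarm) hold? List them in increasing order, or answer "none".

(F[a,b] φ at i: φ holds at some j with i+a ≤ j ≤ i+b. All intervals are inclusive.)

Evaluate at each i in [0,7]:
  i=0: ✗ (none in [0,3])
  i=1: ✗ (none in [1,4])
  i=2: ✗ (none in [2,5])
  i=3: ✗ (none in [3,6])
  i=4: ✗ (none in [4,7])
  i=5: ✓ (witness j=8)
  i=6: ✓ (witness j=8)
  i=7: ✓ (witness j=8)

5, 6, 7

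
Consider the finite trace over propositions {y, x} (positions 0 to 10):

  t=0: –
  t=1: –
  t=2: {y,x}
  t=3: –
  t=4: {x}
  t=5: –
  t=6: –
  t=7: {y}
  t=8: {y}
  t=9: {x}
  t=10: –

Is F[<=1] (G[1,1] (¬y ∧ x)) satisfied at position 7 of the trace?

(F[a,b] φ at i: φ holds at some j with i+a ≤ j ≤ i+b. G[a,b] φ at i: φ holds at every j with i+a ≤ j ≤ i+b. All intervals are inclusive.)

True

Check G[1,1] (¬y ∧ x) at each j in [7,8]:
  j=7: fails at 8
  j=8: holds on [9,9]
Found at j=8 → formula holds.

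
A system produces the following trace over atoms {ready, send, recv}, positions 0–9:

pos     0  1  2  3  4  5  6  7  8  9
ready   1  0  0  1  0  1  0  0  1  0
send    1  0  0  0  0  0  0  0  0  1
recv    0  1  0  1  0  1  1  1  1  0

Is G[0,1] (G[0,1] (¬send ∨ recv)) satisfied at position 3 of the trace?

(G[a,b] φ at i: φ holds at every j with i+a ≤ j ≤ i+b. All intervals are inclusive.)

Check G[0,1] (¬send ∨ recv) at every j in [3,4]:
  j=3: holds on [3,4]
  j=4: holds on [4,5]
All positions satisfy it → formula holds.

Yes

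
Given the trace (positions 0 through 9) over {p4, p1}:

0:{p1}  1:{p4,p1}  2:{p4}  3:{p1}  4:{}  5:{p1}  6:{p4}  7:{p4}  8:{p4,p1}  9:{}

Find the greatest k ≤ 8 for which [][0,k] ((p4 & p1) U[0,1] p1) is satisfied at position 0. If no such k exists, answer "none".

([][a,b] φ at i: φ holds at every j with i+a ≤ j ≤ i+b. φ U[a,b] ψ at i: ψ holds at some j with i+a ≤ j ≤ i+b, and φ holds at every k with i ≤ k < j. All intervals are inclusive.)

((p4 & p1) U[0,1] p1) must hold from j=0 onward; find where it first fails.
  j=0: holds
  j=1: holds
  j=2: fails
Holds on [0,1], so largest k = 1.

1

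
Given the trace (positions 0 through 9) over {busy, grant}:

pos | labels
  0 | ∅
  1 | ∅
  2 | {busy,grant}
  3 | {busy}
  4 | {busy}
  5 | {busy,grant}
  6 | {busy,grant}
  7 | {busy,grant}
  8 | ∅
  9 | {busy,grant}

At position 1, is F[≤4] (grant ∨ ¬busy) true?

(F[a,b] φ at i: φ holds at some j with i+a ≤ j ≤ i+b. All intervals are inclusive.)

Yes

Check (grant ∨ ¬busy) at each j in [1,5]:
  j=1: true
  j=2: true
  j=3: false
  j=4: false
  j=5: true
Found at j=1 → formula holds.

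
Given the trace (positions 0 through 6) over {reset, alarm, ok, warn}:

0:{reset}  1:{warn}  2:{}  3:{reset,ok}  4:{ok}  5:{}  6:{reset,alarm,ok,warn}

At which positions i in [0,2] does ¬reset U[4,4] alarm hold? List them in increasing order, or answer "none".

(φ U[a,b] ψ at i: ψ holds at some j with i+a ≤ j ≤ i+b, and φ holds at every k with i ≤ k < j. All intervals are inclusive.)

none

Evaluate at each i in [0,2]:
  i=0: ✗ (no rhs in [4,4])
  i=1: ✗ (no rhs in [5,5])
  i=2: ✗ (lhs fails at k=3 before rhs at j=6)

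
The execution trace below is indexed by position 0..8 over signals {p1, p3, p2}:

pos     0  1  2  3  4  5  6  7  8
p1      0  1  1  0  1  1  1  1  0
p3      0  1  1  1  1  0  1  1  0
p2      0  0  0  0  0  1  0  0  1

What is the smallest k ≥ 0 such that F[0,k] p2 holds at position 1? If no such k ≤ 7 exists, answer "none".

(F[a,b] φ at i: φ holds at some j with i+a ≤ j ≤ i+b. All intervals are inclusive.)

Scan j = 1,2,… for p2:
  j=1: fails
  j=2: fails
  j=3: fails
  j=4: fails
  j=5: holds
First hit at j=5, so smallest k = 5-1 = 4.

4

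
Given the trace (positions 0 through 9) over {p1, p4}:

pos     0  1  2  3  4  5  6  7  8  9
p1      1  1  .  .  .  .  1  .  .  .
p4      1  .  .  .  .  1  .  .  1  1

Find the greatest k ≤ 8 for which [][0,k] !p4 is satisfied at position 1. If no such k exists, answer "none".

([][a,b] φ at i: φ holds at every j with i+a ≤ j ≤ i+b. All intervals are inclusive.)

3

!p4 must hold from j=1 onward; find where it first fails.
  j=1: holds
  j=2: holds
  j=3: holds
  j=4: holds
  j=5: fails
Holds on [1,4], so largest k = 3.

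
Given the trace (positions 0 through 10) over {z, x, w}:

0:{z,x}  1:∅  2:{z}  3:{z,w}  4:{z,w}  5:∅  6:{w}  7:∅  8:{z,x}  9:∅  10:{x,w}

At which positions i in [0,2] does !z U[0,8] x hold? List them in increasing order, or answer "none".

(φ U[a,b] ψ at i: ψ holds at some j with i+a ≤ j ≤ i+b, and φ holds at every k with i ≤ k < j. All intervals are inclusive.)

0

Evaluate at each i in [0,2]:
  i=0: ✓ (rhs at j=0)
  i=1: ✗ (lhs fails at k=2 before rhs at j=8)
  i=2: ✗ (lhs fails at k=2 before rhs at j=8)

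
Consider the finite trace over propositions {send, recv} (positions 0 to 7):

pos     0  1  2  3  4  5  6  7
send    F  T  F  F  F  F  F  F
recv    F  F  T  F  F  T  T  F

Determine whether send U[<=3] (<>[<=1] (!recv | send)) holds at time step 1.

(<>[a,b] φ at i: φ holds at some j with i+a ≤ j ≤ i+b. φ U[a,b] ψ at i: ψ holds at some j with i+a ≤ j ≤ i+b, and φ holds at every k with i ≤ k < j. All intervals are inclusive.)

Holds

Need some j in [1,4] with <>[<=1] (!recv | send), and send at every k in [1,j-1].
  j=1: <>[<=1] (!recv | send) holds; no prefix to check → satisfied.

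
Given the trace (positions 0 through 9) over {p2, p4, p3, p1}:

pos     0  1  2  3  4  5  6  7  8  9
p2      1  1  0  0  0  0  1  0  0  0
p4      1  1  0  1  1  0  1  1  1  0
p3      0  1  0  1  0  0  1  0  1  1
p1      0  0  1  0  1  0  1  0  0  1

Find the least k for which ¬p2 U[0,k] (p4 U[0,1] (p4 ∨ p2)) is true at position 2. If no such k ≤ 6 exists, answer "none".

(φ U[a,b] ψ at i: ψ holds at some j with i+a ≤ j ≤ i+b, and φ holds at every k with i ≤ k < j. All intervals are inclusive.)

Need earliest j ≥ 2 with (p4 U[0,1] (p4 ∨ p2)), and ¬p2 at every k in [2,j-1].
  j=2: rhs fails.
  j=3: rhs holds; lhs holds on [2,2]. k = 1.

1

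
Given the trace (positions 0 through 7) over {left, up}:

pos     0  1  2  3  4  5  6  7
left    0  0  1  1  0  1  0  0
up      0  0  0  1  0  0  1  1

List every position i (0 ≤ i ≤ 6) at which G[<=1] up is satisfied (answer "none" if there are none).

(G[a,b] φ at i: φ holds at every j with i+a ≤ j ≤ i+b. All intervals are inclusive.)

Evaluate at each i in [0,6]:
  i=0: ✗ (fails at j=0)
  i=1: ✗ (fails at j=1)
  i=2: ✗ (fails at j=2)
  i=3: ✗ (fails at j=4)
  i=4: ✗ (fails at j=4)
  i=5: ✗ (fails at j=5)
  i=6: ✓ (all of [6,7])

6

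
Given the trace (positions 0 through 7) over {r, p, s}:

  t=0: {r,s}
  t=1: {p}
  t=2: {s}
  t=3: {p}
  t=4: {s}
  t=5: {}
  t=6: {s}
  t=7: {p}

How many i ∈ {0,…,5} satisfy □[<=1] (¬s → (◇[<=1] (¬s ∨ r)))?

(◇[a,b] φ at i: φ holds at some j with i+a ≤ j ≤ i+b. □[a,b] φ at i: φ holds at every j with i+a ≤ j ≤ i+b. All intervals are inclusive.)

Evaluate at each i in [0,5]:
  i=0: ✓ (all of [0,1])
  i=1: ✓ (all of [1,2])
  i=2: ✓ (all of [2,3])
  i=3: ✓ (all of [3,4])
  i=4: ✓ (all of [4,5])
  i=5: ✓ (all of [5,6])
Positions where it holds: {0, 1, 2, 3, 4, 5} → 6.

6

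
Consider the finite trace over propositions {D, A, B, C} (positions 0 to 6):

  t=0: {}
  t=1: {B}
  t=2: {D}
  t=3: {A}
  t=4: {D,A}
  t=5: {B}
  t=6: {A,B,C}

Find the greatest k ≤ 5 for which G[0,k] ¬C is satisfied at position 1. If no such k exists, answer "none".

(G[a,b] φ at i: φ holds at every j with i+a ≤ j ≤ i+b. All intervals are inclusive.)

¬C must hold from j=1 onward; find where it first fails.
  j=1: holds
  j=2: holds
  j=3: holds
  j=4: holds
  j=5: holds
  j=6: fails
Holds on [1,5], so largest k = 4.

4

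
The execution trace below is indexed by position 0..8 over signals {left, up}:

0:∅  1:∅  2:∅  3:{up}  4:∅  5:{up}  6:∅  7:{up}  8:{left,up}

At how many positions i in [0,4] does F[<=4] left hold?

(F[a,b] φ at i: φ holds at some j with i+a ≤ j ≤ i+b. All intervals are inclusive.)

1

Evaluate at each i in [0,4]:
  i=0: ✗ (none in [0,4])
  i=1: ✗ (none in [1,5])
  i=2: ✗ (none in [2,6])
  i=3: ✗ (none in [3,7])
  i=4: ✓ (witness j=8)
Positions where it holds: {4} → 1.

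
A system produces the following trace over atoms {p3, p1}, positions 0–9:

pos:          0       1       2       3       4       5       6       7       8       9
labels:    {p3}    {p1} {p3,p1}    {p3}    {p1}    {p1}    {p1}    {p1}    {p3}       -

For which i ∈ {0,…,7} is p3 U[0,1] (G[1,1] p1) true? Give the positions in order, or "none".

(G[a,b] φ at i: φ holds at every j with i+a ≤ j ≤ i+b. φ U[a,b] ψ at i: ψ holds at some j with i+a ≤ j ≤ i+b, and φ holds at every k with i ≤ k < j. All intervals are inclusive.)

0, 1, 2, 3, 4, 5, 6

Evaluate at each i in [0,7]:
  i=0: ✓ (rhs at j=0)
  i=1: ✓ (rhs at j=1)
  i=2: ✓ (rhs at j=3; lhs holds on [2,2])
  i=3: ✓ (rhs at j=3)
  i=4: ✓ (rhs at j=4)
  i=5: ✓ (rhs at j=5)
  i=6: ✓ (rhs at j=6)
  i=7: ✗ (no rhs in [7,8])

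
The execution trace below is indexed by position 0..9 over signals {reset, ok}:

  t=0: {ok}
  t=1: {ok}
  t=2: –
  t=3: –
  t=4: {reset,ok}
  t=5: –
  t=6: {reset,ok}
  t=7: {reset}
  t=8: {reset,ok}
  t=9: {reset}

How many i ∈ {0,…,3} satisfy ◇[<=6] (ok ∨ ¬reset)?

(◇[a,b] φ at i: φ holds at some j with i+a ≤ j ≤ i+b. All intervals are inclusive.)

4

Evaluate at each i in [0,3]:
  i=0: ✓ (witness j=0)
  i=1: ✓ (witness j=1)
  i=2: ✓ (witness j=2)
  i=3: ✓ (witness j=3)
Positions where it holds: {0, 1, 2, 3} → 4.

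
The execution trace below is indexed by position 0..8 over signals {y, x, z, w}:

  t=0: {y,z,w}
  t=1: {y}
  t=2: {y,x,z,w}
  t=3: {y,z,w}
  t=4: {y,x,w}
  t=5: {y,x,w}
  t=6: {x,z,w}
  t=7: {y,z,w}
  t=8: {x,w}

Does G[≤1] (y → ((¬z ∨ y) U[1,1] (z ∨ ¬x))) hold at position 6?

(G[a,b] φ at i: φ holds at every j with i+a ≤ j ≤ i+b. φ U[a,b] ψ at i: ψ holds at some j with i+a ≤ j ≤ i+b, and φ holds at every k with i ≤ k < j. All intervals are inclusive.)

Check (y → ((¬z ∨ y) U[1,1] (z ∨ ¬x))) at every j in [6,7]:
  j=6: antecedent false → ✓
  j=7: antecedent true; consequent fails → ✗
Fails at j=7 → formula fails.

No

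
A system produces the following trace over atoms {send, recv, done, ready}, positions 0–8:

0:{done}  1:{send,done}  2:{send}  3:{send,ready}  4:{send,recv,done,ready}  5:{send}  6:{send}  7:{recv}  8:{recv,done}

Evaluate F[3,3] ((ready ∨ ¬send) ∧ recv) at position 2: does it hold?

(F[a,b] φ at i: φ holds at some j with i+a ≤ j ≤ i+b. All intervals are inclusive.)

Check ((ready ∨ ¬send) ∧ recv) at each j in [5,5]:
  j=5: false
No position in the window satisfies it → formula fails.

No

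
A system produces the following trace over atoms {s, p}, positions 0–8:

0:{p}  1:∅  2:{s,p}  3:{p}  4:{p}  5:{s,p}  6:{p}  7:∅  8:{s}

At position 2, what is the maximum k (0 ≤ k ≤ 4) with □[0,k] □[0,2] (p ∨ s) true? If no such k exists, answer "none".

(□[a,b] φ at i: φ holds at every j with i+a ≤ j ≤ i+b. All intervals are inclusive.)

□[0,2] (p ∨ s) must hold from j=2 onward; find where it first fails.
  j=2: holds
  j=3: holds
  j=4: holds
  j=5: fails
Holds on [2,4], so largest k = 2.

2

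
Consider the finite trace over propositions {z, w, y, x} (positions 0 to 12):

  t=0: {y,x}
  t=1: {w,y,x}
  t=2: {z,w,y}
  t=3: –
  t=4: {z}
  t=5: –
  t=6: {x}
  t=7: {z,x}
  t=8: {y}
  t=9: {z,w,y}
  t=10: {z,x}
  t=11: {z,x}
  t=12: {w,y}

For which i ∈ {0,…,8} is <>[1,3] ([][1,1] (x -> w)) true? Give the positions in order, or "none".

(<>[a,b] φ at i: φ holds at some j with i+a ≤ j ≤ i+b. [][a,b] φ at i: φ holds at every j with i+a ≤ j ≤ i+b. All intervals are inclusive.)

0, 1, 2, 3, 4, 5, 6, 7, 8

Evaluate at each i in [0,8]:
  i=0: ✓ (witness j=1)
  i=1: ✓ (witness j=2)
  i=2: ✓ (witness j=3)
  i=3: ✓ (witness j=4)
  i=4: ✓ (witness j=7)
  i=5: ✓ (witness j=7)
  i=6: ✓ (witness j=7)
  i=7: ✓ (witness j=8)
  i=8: ✓ (witness j=11)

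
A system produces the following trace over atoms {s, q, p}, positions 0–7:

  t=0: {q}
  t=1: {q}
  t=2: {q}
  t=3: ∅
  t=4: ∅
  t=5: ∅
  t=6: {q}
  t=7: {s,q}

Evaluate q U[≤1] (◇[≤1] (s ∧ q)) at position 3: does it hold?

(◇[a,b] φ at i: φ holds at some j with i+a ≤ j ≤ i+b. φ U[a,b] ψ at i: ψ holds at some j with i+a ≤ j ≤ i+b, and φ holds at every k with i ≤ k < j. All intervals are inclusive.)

No

Need some j in [3,4] with ◇[≤1] (s ∧ q), and q at every k in [3,j-1].
  j=3: ◇[≤1] (s ∧ q) — fails (none in [3,4]).
  j=4: ◇[≤1] (s ∧ q) — fails (none in [4,5]).
No j in the window works → until fails.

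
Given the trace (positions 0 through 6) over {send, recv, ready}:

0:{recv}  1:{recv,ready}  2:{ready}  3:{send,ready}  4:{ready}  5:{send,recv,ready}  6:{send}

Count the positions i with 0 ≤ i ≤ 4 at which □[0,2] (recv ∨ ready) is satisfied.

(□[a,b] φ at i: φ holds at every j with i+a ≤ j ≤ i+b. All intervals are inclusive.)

4

Evaluate at each i in [0,4]:
  i=0: ✓ (all of [0,2])
  i=1: ✓ (all of [1,3])
  i=2: ✓ (all of [2,4])
  i=3: ✓ (all of [3,5])
  i=4: ✗ (fails at j=6)
Positions where it holds: {0, 1, 2, 3} → 4.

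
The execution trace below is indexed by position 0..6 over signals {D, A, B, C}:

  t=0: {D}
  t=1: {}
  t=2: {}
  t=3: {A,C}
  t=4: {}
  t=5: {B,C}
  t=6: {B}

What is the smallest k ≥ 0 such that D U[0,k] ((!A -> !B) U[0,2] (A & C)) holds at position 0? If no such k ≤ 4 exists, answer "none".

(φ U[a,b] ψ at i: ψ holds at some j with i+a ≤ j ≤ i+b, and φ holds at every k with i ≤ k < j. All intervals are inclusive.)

1

Need earliest j ≥ 0 with ((!A -> !B) U[0,2] (A & C)), and D at every k in [0,j-1].
  j=0: rhs fails.
  j=1: rhs holds; lhs holds on [0,0]. k = 1.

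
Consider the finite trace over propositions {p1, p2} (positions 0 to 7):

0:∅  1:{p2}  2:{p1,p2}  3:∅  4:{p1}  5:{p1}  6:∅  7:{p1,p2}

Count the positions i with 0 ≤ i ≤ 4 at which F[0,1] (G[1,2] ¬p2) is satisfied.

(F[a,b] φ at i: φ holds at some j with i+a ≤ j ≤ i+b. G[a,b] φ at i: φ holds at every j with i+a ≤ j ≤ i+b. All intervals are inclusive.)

Evaluate at each i in [0,4]:
  i=0: ✗ (none in [0,1])
  i=1: ✓ (witness j=2)
  i=2: ✓ (witness j=2)
  i=3: ✓ (witness j=3)
  i=4: ✓ (witness j=4)
Positions where it holds: {1, 2, 3, 4} → 4.

4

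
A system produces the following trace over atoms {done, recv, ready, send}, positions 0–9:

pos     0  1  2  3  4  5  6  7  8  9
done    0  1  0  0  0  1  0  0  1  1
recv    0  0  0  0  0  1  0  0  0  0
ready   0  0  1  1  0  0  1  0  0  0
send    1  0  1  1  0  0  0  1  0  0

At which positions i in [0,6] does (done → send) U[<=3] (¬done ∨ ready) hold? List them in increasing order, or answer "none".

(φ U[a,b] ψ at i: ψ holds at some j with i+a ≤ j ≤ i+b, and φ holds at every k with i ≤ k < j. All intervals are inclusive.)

0, 2, 3, 4, 6

Evaluate at each i in [0,6]:
  i=0: ✓ (rhs at j=0)
  i=1: ✗ (lhs fails at k=1 before rhs at j=2)
  i=2: ✓ (rhs at j=2)
  i=3: ✓ (rhs at j=3)
  i=4: ✓ (rhs at j=4)
  i=5: ✗ (lhs fails at k=5 before rhs at j=6)
  i=6: ✓ (rhs at j=6)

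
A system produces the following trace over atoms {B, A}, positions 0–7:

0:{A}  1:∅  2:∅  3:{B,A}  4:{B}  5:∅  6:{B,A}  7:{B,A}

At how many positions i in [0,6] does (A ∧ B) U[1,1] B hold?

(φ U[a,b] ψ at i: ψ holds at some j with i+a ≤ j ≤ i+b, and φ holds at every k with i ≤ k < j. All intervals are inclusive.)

2

Evaluate at each i in [0,6]:
  i=0: ✗ (no rhs in [1,1])
  i=1: ✗ (no rhs in [2,2])
  i=2: ✗ (lhs fails at k=2 before rhs at j=3)
  i=3: ✓ (rhs at j=4; lhs holds on [3,3])
  i=4: ✗ (no rhs in [5,5])
  i=5: ✗ (lhs fails at k=5 before rhs at j=6)
  i=6: ✓ (rhs at j=7; lhs holds on [6,6])
Positions where it holds: {3, 6} → 2.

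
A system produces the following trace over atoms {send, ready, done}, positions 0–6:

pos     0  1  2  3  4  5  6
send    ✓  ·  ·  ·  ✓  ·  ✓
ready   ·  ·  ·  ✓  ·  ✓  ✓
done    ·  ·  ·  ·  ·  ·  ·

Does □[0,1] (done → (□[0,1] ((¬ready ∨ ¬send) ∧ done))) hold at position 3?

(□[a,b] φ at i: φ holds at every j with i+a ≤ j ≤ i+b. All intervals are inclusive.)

Yes

Check (done → (□[0,1] ((¬ready ∨ ¬send) ∧ done))) at every j in [3,4]:
  j=3: antecedent false → ✓
  j=4: antecedent false → ✓
All positions satisfy it → formula holds.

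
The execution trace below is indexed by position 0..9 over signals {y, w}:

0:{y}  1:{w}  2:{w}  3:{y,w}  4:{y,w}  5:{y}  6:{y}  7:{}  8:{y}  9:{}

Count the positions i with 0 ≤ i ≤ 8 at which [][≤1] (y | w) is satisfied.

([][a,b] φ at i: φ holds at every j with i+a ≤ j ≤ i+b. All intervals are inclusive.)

6

Evaluate at each i in [0,8]:
  i=0: ✓ (all of [0,1])
  i=1: ✓ (all of [1,2])
  i=2: ✓ (all of [2,3])
  i=3: ✓ (all of [3,4])
  i=4: ✓ (all of [4,5])
  i=5: ✓ (all of [5,6])
  i=6: ✗ (fails at j=7)
  i=7: ✗ (fails at j=7)
  i=8: ✗ (fails at j=9)
Positions where it holds: {0, 1, 2, 3, 4, 5} → 6.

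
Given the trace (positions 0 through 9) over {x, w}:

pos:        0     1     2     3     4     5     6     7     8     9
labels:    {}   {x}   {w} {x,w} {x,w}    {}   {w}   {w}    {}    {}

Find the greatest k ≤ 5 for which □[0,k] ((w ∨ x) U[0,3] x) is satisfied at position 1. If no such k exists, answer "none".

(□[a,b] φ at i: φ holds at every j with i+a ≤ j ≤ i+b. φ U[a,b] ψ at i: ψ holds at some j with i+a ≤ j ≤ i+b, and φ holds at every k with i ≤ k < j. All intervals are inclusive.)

((w ∨ x) U[0,3] x) must hold from j=1 onward; find where it first fails.
  j=1: holds
  j=2: holds
  j=3: holds
  j=4: holds
  j=5: fails
Holds on [1,4], so largest k = 3.

3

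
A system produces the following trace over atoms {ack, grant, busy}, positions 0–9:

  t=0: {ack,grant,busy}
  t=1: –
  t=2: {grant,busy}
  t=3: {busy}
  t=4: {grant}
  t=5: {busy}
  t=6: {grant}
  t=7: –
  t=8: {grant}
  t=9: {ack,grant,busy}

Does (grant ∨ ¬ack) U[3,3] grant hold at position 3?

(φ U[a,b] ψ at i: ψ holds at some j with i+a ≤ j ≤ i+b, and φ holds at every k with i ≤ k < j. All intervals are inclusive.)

Need some j in [6,6] with grant, and (grant ∨ ¬ack) at every k in [3,j-1].
  j=6: grant holds; (grant ∨ ¬ack) holds at every k in [3,5] → satisfied.

Yes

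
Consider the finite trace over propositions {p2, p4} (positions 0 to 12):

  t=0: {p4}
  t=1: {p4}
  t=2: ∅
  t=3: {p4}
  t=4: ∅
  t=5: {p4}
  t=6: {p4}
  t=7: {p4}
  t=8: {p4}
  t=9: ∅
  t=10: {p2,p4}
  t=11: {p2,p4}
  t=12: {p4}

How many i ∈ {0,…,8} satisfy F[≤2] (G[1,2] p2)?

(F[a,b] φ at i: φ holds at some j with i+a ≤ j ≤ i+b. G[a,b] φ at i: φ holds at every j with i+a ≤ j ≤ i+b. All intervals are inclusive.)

Evaluate at each i in [0,8]:
  i=0: ✗ (none in [0,2])
  i=1: ✗ (none in [1,3])
  i=2: ✗ (none in [2,4])
  i=3: ✗ (none in [3,5])
  i=4: ✗ (none in [4,6])
  i=5: ✗ (none in [5,7])
  i=6: ✗ (none in [6,8])
  i=7: ✓ (witness j=9)
  i=8: ✓ (witness j=9)
Positions where it holds: {7, 8} → 2.

2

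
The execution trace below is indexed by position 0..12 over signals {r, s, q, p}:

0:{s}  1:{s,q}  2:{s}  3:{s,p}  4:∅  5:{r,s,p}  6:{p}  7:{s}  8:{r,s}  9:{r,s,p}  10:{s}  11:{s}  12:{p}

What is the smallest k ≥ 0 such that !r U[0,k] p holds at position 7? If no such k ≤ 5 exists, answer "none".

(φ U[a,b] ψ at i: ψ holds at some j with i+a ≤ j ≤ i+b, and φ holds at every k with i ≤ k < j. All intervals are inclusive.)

Need earliest j ≥ 7 with p, and !r at every k in [7,j-1].
  j=7: rhs fails.
  j=8: rhs fails.
  j=9: rhs holds but lhs fails at k=8.
  j=10: rhs fails.
  j=11: rhs fails.
  j=12: rhs holds but lhs fails at k=8.
No witness within the range → none.

none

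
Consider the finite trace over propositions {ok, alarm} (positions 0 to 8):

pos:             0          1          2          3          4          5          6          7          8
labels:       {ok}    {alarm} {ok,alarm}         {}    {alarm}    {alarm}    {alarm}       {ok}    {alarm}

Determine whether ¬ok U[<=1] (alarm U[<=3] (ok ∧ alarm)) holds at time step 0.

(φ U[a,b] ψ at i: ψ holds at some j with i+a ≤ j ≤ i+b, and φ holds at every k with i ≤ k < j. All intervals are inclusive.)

Does not hold

Need some j in [0,1] with (alarm U[<=3] (ok ∧ alarm)), and ¬ok at every k in [0,j-1].
  j=0: (alarm U[<=3] (ok ∧ alarm)) — fails.
  j=1: (alarm U[<=3] (ok ∧ alarm)) holds, but ¬ok fails at k=0 → not this j.
No j in the window works → until fails.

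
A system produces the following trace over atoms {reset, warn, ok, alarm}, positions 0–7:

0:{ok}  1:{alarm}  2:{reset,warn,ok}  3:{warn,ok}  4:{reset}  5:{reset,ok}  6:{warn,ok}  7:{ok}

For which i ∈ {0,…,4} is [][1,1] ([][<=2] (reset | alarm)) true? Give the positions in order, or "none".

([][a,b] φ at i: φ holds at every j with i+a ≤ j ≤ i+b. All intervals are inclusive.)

Evaluate at each i in [0,4]:
  i=0: ✗ (fails at j=1)
  i=1: ✗ (fails at j=2)
  i=2: ✗ (fails at j=3)
  i=3: ✗ (fails at j=4)
  i=4: ✗ (fails at j=5)

none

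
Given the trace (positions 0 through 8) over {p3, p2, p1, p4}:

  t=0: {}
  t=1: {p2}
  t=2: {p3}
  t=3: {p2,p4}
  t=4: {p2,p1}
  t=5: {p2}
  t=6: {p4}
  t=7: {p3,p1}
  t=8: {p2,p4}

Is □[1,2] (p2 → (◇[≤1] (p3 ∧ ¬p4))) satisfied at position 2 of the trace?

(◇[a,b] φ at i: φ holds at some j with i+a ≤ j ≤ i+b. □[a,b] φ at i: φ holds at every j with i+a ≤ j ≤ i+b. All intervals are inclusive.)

Does not hold

Check (p2 → (◇[≤1] (p3 ∧ ¬p4))) at every j in [3,4]:
  j=3: antecedent true; consequent fails (none in [3,4]) → ✗
  j=4: antecedent true; consequent fails (none in [4,5]) → ✗
Fails at j=3 → formula fails.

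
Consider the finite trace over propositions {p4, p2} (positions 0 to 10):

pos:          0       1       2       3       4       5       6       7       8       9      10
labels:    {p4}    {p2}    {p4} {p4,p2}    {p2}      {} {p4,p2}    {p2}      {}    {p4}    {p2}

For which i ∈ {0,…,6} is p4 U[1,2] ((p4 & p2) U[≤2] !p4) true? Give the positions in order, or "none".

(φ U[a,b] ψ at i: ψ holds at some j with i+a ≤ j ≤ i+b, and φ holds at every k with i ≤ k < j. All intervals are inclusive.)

Evaluate at each i in [0,6]:
  i=0: ✓ (rhs at j=1; lhs holds on [0,0])
  i=1: ✗ (lhs fails at k=1 before rhs at j=3)
  i=2: ✓ (rhs at j=3; lhs holds on [2,2])
  i=3: ✓ (rhs at j=4; lhs holds on [3,3])
  i=4: ✗ (lhs fails at k=4 before rhs at j=5)
  i=5: ✗ (lhs fails at k=5 before rhs at j=6)
  i=6: ✓ (rhs at j=7; lhs holds on [6,6])

0, 2, 3, 6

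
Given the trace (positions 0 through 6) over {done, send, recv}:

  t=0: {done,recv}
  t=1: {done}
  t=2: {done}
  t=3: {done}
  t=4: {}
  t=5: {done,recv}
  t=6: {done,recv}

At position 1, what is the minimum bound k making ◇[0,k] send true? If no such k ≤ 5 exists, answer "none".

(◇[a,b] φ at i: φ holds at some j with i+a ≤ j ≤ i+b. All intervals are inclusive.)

Scan j = 1,2,… for send:
  j=1: fails
  j=2: fails
  j=3: fails
  j=4: fails
  j=5: fails
  j=6: fails
No j in [1,6] satisfies it → none.

none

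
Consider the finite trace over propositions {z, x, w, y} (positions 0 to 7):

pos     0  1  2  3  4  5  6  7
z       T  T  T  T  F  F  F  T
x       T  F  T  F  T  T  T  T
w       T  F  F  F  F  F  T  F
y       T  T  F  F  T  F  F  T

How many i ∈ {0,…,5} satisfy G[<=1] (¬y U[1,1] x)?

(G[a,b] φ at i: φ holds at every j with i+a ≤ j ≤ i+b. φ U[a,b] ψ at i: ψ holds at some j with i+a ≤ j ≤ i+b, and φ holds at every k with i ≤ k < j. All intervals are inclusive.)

Evaluate at each i in [0,5]:
  i=0: ✗ (fails at j=0)
  i=1: ✗ (fails at j=1)
  i=2: ✗ (fails at j=2)
  i=3: ✗ (fails at j=4)
  i=4: ✗ (fails at j=4)
  i=5: ✓ (all of [5,6])
Positions where it holds: {5} → 1.

1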